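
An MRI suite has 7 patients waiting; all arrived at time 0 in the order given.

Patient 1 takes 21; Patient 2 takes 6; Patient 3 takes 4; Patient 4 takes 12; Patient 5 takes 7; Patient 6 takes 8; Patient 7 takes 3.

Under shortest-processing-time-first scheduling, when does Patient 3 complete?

SPT (increasing processing time): Patient 7 Patient 3 Patient 2 Patient 5 Patient 6 Patient 4 Patient 1.
Patient 7: 0→3
Patient 3: 3→7

7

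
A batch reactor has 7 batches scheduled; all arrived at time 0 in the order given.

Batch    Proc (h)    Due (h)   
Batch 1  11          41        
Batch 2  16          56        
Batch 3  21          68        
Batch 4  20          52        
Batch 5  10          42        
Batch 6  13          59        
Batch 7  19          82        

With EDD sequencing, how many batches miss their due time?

EDD (increasing due date): Batch 1 Batch 5 Batch 4 Batch 2 Batch 6 Batch 3 Batch 7.
Batch 1: 0→11, due 41, tardiness 0
Batch 5: 11→21, due 42, tardiness 0
Batch 4: 21→41, due 52, tardiness 0
Batch 2: 41→57, due 56, tardiness 1
Batch 6: 57→70, due 59, tardiness 11
Batch 3: 70→91, due 68, tardiness 23
Batch 7: 91→110, due 82, tardiness 28
Late batches: 4.

4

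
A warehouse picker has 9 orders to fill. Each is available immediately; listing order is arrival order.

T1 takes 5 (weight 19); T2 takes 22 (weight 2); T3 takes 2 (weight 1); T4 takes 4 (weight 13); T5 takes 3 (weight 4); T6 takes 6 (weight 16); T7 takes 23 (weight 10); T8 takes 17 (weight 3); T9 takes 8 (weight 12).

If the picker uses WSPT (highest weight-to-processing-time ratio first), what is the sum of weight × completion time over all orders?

1754

WSPT (decreasing weight/processing-time ratio): T1 T4 T6 T9 T5 T3 T7 T8 T2.
T1: finishes 5, weight 19, w·C = 95
T4: finishes 9, weight 13, w·C = 117
T6: finishes 15, weight 16, w·C = 240
T9: finishes 23, weight 12, w·C = 276
T5: finishes 26, weight 4, w·C = 104
T3: finishes 28, weight 1, w·C = 28
T7: finishes 51, weight 10, w·C = 510
T8: finishes 68, weight 3, w·C = 204
T2: finishes 90, weight 2, w·C = 180
Sum = 95+117+240+276+104+28+510+204+180 = 1754.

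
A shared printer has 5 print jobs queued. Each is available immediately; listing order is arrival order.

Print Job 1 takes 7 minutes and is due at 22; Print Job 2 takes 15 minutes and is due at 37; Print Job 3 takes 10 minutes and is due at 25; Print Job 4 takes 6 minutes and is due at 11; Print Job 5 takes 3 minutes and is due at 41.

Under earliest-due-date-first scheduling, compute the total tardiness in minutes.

1

EDD (increasing due date): Print Job 4 Print Job 1 Print Job 3 Print Job 2 Print Job 5.
Print Job 4: 0→6, due 11, tardiness 0
Print Job 1: 6→13, due 22, tardiness 0
Print Job 3: 13→23, due 25, tardiness 0
Print Job 2: 23→38, due 37, tardiness 1
Print Job 5: 38→41, due 41, tardiness 0
Sum = 0+0+0+1+0 = 1.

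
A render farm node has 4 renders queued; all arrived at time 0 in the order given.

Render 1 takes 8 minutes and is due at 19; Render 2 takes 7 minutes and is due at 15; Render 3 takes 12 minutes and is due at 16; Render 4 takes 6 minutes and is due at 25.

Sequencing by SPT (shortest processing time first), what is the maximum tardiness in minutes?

17

SPT (increasing processing time): Render 4 Render 2 Render 1 Render 3.
Render 4: 0→6, due 25, tardiness 0
Render 2: 6→13, due 15, tardiness 0
Render 1: 13→21, due 19, tardiness 2
Render 3: 21→33, due 16, tardiness 17
Maximum = 17.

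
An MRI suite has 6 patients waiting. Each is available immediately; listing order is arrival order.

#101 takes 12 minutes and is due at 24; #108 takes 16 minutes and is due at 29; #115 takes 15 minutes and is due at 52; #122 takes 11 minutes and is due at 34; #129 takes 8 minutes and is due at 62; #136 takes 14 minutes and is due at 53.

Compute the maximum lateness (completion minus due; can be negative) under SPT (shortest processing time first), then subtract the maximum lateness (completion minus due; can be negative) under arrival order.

SPT (increasing processing time): #129 #122 #101 #136 #115 #108.
#129: 0→8, due 62, lateness -54
#122: 8→19, due 34, lateness -15
#101: 19→31, due 24, lateness 7
#136: 31→45, due 53, lateness -8
#115: 45→60, due 52, lateness 8
#108: 60→76, due 29, lateness 47
Maximum = 47.
FIFO (arrival order): #101 #108 #115 #122 #129 #136.
#101: 0→12, due 24, lateness -12
#108: 12→28, due 29, lateness -1
#115: 28→43, due 52, lateness -9
#122: 43→54, due 34, lateness 20
#129: 54→62, due 62, lateness 0
#136: 62→76, due 53, lateness 23
Maximum = 23.
Difference = 47 − 23 = 24.

24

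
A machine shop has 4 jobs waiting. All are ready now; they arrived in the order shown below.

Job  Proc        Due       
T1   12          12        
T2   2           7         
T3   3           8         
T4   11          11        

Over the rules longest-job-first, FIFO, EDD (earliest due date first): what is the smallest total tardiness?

LPT (decreasing processing time): T1 T4 T3 T2.
T1: 0→12, due 12, tardiness 0
T4: 12→23, due 11, tardiness 12
T3: 23→26, due 8, tardiness 18
T2: 26→28, due 7, tardiness 21
Sum = 0+12+18+21 = 51.
FIFO (arrival order): T1 T2 T3 T4.
T1: 0→12, due 12, tardiness 0
T2: 12→14, due 7, tardiness 7
T3: 14→17, due 8, tardiness 9
T4: 17→28, due 11, tardiness 17
Sum = 0+7+9+17 = 33.
EDD (increasing due date): T2 T3 T4 T1.
T2: 0→2, due 7, tardiness 0
T3: 2→5, due 8, tardiness 0
T4: 5→16, due 11, tardiness 5
T1: 16→28, due 12, tardiness 16
Sum = 0+0+5+16 = 21.
LPT 51, FIFO 33, EDD 21 → minimum 21.

21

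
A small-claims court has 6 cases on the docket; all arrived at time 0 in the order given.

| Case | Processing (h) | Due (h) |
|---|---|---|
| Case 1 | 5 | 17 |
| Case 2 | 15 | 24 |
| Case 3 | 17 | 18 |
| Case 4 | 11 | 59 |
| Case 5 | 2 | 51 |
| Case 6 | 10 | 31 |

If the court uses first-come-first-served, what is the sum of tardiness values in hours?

FIFO (arrival order): Case 1 Case 2 Case 3 Case 4 Case 5 Case 6.
Case 1: 0→5, due 17, tardiness 0
Case 2: 5→20, due 24, tardiness 0
Case 3: 20→37, due 18, tardiness 19
Case 4: 37→48, due 59, tardiness 0
Case 5: 48→50, due 51, tardiness 0
Case 6: 50→60, due 31, tardiness 29
Sum = 0+0+19+0+0+29 = 48.

48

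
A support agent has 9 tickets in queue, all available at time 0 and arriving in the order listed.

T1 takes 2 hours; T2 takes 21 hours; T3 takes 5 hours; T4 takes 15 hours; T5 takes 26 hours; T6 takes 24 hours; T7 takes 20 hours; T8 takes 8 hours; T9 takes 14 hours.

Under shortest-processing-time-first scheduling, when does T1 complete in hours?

2

SPT (increasing processing time): T1 T3 T8 T9 T4 T7 T2 T6 T5.
T1: 0→2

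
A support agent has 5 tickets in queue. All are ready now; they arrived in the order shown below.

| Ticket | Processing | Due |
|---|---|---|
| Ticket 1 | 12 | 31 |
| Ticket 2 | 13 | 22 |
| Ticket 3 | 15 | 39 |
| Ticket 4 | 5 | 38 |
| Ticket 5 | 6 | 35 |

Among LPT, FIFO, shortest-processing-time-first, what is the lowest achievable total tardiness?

LPT (decreasing processing time): Ticket 3 Ticket 2 Ticket 1 Ticket 5 Ticket 4.
Ticket 3: 0→15, due 39, tardiness 0
Ticket 2: 15→28, due 22, tardiness 6
Ticket 1: 28→40, due 31, tardiness 9
Ticket 5: 40→46, due 35, tardiness 11
Ticket 4: 46→51, due 38, tardiness 13
Sum = 0+6+9+11+13 = 39.
FIFO (arrival order): Ticket 1 Ticket 2 Ticket 3 Ticket 4 Ticket 5.
Ticket 1: 0→12, due 31, tardiness 0
Ticket 2: 12→25, due 22, tardiness 3
Ticket 3: 25→40, due 39, tardiness 1
Ticket 4: 40→45, due 38, tardiness 7
Ticket 5: 45→51, due 35, tardiness 16
Sum = 0+3+1+7+16 = 27.
SPT (increasing processing time): Ticket 4 Ticket 5 Ticket 1 Ticket 2 Ticket 3.
Ticket 4: 0→5, due 38, tardiness 0
Ticket 5: 5→11, due 35, tardiness 0
Ticket 1: 11→23, due 31, tardiness 0
Ticket 2: 23→36, due 22, tardiness 14
Ticket 3: 36→51, due 39, tardiness 12
Sum = 0+0+0+14+12 = 26.
LPT 39, FIFO 27, SPT 26 → minimum 26.

26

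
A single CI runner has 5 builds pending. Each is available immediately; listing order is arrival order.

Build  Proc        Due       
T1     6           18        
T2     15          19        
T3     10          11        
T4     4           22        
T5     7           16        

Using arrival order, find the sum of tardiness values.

61

FIFO (arrival order): T1 T2 T3 T4 T5.
T1: 0→6, due 18, tardiness 0
T2: 6→21, due 19, tardiness 2
T3: 21→31, due 11, tardiness 20
T4: 31→35, due 22, tardiness 13
T5: 35→42, due 16, tardiness 26
Sum = 0+2+20+13+26 = 61.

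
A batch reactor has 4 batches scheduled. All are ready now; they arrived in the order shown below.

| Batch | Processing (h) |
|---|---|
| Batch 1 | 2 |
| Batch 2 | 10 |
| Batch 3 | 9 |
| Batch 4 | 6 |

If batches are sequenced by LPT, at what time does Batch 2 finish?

10

LPT (decreasing processing time): Batch 2 Batch 3 Batch 4 Batch 1.
Batch 2: 0→10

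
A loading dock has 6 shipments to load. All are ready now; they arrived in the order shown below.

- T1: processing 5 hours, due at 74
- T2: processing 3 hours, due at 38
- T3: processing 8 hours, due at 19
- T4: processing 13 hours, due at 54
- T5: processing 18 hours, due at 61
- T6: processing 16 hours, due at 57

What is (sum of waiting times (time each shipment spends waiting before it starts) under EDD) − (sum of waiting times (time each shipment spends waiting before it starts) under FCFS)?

36

EDD (increasing due date): T3 T2 T4 T6 T5 T1.
T3: waits 0, runs 0→8
T2: waits 8, runs 8→11
T4: waits 11, runs 11→24
T6: waits 24, runs 24→40
T5: waits 40, runs 40→58
T1: waits 58, runs 58→63
Sum = 0+8+11+24+40+58 = 141.
FIFO (arrival order): T1 T2 T3 T4 T5 T6.
T1: waits 0, runs 0→5
T2: waits 5, runs 5→8
T3: waits 8, runs 8→16
T4: waits 16, runs 16→29
T5: waits 29, runs 29→47
T6: waits 47, runs 47→63
Sum = 0+5+8+16+29+47 = 105.
Difference = 141 − 105 = 36.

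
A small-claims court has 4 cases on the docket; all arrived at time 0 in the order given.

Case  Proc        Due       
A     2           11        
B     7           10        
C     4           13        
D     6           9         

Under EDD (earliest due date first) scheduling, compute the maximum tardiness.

6

EDD (increasing due date): D B A C.
D: 0→6, due 9, tardiness 0
B: 6→13, due 10, tardiness 3
A: 13→15, due 11, tardiness 4
C: 15→19, due 13, tardiness 6
Maximum = 6.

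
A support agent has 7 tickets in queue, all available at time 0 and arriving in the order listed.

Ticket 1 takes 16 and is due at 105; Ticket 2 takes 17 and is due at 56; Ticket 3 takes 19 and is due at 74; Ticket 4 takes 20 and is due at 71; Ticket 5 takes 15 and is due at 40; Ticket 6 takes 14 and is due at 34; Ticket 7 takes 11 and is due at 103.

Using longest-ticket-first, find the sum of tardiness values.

LPT (decreasing processing time): Ticket 4 Ticket 3 Ticket 2 Ticket 1 Ticket 5 Ticket 6 Ticket 7.
Ticket 4: 0→20, due 71, tardiness 0
Ticket 3: 20→39, due 74, tardiness 0
Ticket 2: 39→56, due 56, tardiness 0
Ticket 1: 56→72, due 105, tardiness 0
Ticket 5: 72→87, due 40, tardiness 47
Ticket 6: 87→101, due 34, tardiness 67
Ticket 7: 101→112, due 103, tardiness 9
Sum = 0+0+0+0+47+67+9 = 123.

123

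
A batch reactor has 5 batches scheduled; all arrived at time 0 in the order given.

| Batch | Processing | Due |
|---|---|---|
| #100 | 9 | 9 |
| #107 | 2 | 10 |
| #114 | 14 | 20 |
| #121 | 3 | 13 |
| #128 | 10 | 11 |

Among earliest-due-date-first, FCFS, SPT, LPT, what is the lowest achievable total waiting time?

EDD (increasing due date): #100 #107 #128 #121 #114.
#100: waits 0, runs 0→9
#107: waits 9, runs 9→11
#128: waits 11, runs 11→21
#121: waits 21, runs 21→24
#114: waits 24, runs 24→38
Sum = 0+9+11+21+24 = 65.
FIFO (arrival order): #100 #107 #114 #121 #128.
#100: waits 0, runs 0→9
#107: waits 9, runs 9→11
#114: waits 11, runs 11→25
#121: waits 25, runs 25→28
#128: waits 28, runs 28→38
Sum = 0+9+11+25+28 = 73.
SPT (increasing processing time): #107 #121 #100 #128 #114.
#107: waits 0, runs 0→2
#121: waits 2, runs 2→5
#100: waits 5, runs 5→14
#128: waits 14, runs 14→24
#114: waits 24, runs 24→38
Sum = 0+2+5+14+24 = 45.
LPT (decreasing processing time): #114 #128 #100 #121 #107.
#114: waits 0, runs 0→14
#128: waits 14, runs 14→24
#100: waits 24, runs 24→33
#121: waits 33, runs 33→36
#107: waits 36, runs 36→38
Sum = 0+14+24+33+36 = 107.
EDD 65, FIFO 73, SPT 45, LPT 107 → minimum 45.

45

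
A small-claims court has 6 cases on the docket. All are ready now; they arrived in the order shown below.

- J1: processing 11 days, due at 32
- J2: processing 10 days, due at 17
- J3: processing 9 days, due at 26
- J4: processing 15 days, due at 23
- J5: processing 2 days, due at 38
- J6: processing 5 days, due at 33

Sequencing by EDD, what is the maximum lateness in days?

17

EDD (increasing due date): J2 J4 J3 J1 J6 J5.
J2: 0→10, due 17, lateness -7
J4: 10→25, due 23, lateness 2
J3: 25→34, due 26, lateness 8
J1: 34→45, due 32, lateness 13
J6: 45→50, due 33, lateness 17
J5: 50→52, due 38, lateness 14
Maximum = 17.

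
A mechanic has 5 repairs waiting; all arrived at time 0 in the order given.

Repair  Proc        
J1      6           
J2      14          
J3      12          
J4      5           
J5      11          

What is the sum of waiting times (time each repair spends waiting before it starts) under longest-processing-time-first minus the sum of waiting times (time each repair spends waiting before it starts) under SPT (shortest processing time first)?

48

LPT (decreasing processing time): J2 J3 J5 J1 J4.
J2: waits 0, runs 0→14
J3: waits 14, runs 14→26
J5: waits 26, runs 26→37
J1: waits 37, runs 37→43
J4: waits 43, runs 43→48
Sum = 0+14+26+37+43 = 120.
SPT (increasing processing time): J4 J1 J5 J3 J2.
J4: waits 0, runs 0→5
J1: waits 5, runs 5→11
J5: waits 11, runs 11→22
J3: waits 22, runs 22→34
J2: waits 34, runs 34→48
Sum = 0+5+11+22+34 = 72.
Difference = 120 − 72 = 48.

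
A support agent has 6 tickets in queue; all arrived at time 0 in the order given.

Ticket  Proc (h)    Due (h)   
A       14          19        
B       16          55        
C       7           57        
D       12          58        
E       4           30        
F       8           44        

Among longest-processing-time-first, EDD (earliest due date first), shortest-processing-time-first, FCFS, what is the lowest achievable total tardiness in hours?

LPT (decreasing processing time): B A D F C E.
B: 0→16, due 55, tardiness 0
A: 16→30, due 19, tardiness 11
D: 30→42, due 58, tardiness 0
F: 42→50, due 44, tardiness 6
C: 50→57, due 57, tardiness 0
E: 57→61, due 30, tardiness 31
Sum = 0+11+0+6+0+31 = 48.
EDD (increasing due date): A E F B C D.
A: 0→14, due 19, tardiness 0
E: 14→18, due 30, tardiness 0
F: 18→26, due 44, tardiness 0
B: 26→42, due 55, tardiness 0
C: 42→49, due 57, tardiness 0
D: 49→61, due 58, tardiness 3
Sum = 0+0+0+0+0+3 = 3.
SPT (increasing processing time): E C F D A B.
E: 0→4, due 30, tardiness 0
C: 4→11, due 57, tardiness 0
F: 11→19, due 44, tardiness 0
D: 19→31, due 58, tardiness 0
A: 31→45, due 19, tardiness 26
B: 45→61, due 55, tardiness 6
Sum = 0+0+0+0+26+6 = 32.
FIFO (arrival order): A B C D E F.
A: 0→14, due 19, tardiness 0
B: 14→30, due 55, tardiness 0
C: 30→37, due 57, tardiness 0
D: 37→49, due 58, tardiness 0
E: 49→53, due 30, tardiness 23
F: 53→61, due 44, tardiness 17
Sum = 0+0+0+0+23+17 = 40.
LPT 48, EDD 3, SPT 32, FIFO 40 → minimum 3.

3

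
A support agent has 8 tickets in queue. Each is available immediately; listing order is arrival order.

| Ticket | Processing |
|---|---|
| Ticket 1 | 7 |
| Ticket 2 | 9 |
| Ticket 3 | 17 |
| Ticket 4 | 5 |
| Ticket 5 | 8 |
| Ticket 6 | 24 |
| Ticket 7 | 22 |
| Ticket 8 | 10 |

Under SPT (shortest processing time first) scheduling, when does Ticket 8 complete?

SPT (increasing processing time): Ticket 4 Ticket 1 Ticket 5 Ticket 2 Ticket 8 Ticket 3 Ticket 7 Ticket 6.
Ticket 4: 0→5
Ticket 1: 5→12
Ticket 5: 12→20
Ticket 2: 20→29
Ticket 8: 29→39

39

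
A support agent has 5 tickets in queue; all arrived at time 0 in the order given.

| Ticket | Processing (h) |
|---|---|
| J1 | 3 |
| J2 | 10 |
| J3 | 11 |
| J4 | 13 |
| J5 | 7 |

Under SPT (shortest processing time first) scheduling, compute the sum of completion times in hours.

108

SPT (increasing processing time): J1 J5 J2 J3 J4.
J1: 0→3
J5: 3→10
J2: 10→20
J3: 20→31
J4: 31→44
Sum = 3+10+20+31+44 = 108.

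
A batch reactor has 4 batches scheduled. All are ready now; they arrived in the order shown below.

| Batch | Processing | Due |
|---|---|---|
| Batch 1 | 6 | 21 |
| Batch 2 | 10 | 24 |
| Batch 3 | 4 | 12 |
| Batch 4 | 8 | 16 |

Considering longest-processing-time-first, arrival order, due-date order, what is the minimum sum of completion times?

62

LPT (decreasing processing time): Batch 2 Batch 4 Batch 1 Batch 3.
Batch 2: 0→10
Batch 4: 10→18
Batch 1: 18→24
Batch 3: 24→28
Sum = 10+18+24+28 = 80.
FIFO (arrival order): Batch 1 Batch 2 Batch 3 Batch 4.
Batch 1: 0→6
Batch 2: 6→16
Batch 3: 16→20
Batch 4: 20→28
Sum = 6+16+20+28 = 70.
EDD (increasing due date): Batch 3 Batch 4 Batch 1 Batch 2.
Batch 3: 0→4
Batch 4: 4→12
Batch 1: 12→18
Batch 2: 18→28
Sum = 4+12+18+28 = 62.
LPT 80, FIFO 70, EDD 62 → minimum 62.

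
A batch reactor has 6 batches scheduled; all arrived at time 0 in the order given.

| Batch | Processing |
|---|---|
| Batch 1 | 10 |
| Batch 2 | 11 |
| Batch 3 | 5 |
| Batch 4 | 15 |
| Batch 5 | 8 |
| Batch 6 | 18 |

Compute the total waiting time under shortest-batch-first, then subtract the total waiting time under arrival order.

SPT (increasing processing time): Batch 3 Batch 5 Batch 1 Batch 2 Batch 4 Batch 6.
Batch 3: waits 0, runs 0→5
Batch 5: waits 5, runs 5→13
Batch 1: waits 13, runs 13→23
Batch 2: waits 23, runs 23→34
Batch 4: waits 34, runs 34→49
Batch 6: waits 49, runs 49→67
Sum = 0+5+13+23+34+49 = 124.
FIFO (arrival order): Batch 1 Batch 2 Batch 3 Batch 4 Batch 5 Batch 6.
Batch 1: waits 0, runs 0→10
Batch 2: waits 10, runs 10→21
Batch 3: waits 21, runs 21→26
Batch 4: waits 26, runs 26→41
Batch 5: waits 41, runs 41→49
Batch 6: waits 49, runs 49→67
Sum = 0+10+21+26+41+49 = 147.
Difference = 124 − 147 = -23.

-23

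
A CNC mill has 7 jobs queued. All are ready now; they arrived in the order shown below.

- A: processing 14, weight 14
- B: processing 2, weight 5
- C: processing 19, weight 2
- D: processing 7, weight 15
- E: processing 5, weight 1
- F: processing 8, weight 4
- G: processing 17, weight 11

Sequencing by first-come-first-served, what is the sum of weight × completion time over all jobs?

2035

FIFO (arrival order): A B C D E F G.
A: finishes 14, weight 14, w·C = 196
B: finishes 16, weight 5, w·C = 80
C: finishes 35, weight 2, w·C = 70
D: finishes 42, weight 15, w·C = 630
E: finishes 47, weight 1, w·C = 47
F: finishes 55, weight 4, w·C = 220
G: finishes 72, weight 11, w·C = 792
Sum = 196+80+70+630+47+220+792 = 2035.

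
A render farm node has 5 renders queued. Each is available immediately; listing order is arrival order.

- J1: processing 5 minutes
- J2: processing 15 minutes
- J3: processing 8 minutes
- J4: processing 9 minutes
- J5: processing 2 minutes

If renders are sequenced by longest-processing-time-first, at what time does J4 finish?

LPT (decreasing processing time): J2 J4 J3 J1 J5.
J2: 0→15
J4: 15→24

24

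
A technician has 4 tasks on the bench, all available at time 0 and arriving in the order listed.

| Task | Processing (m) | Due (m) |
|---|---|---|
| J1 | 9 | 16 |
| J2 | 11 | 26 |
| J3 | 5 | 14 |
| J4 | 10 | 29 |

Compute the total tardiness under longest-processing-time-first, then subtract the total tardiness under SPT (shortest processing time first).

LPT (decreasing processing time): J2 J4 J1 J3.
J2: 0→11, due 26, tardiness 0
J4: 11→21, due 29, tardiness 0
J1: 21→30, due 16, tardiness 14
J3: 30→35, due 14, tardiness 21
Sum = 0+0+14+21 = 35.
SPT (increasing processing time): J3 J1 J4 J2.
J3: 0→5, due 14, tardiness 0
J1: 5→14, due 16, tardiness 0
J4: 14→24, due 29, tardiness 0
J2: 24→35, due 26, tardiness 9
Sum = 0+0+0+9 = 9.
Difference = 35 − 9 = 26.

26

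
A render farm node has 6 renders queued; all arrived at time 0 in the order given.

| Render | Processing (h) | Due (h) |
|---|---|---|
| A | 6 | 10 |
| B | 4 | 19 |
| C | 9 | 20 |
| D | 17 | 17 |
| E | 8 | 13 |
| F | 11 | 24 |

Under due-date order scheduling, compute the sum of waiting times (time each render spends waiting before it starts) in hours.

EDD (increasing due date): A E D B C F.
A: waits 0, runs 0→6
E: waits 6, runs 6→14
D: waits 14, runs 14→31
B: waits 31, runs 31→35
C: waits 35, runs 35→44
F: waits 44, runs 44→55
Sum = 0+6+14+31+35+44 = 130.

130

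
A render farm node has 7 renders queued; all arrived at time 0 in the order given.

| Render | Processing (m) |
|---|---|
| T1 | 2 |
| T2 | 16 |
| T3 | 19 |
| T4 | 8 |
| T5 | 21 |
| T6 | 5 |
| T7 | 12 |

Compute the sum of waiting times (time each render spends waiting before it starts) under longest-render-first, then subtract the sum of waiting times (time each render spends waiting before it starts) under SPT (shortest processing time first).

186

LPT (decreasing processing time): T5 T3 T2 T7 T4 T6 T1.
T5: waits 0, runs 0→21
T3: waits 21, runs 21→40
T2: waits 40, runs 40→56
T7: waits 56, runs 56→68
T4: waits 68, runs 68→76
T6: waits 76, runs 76→81
T1: waits 81, runs 81→83
Sum = 0+21+40+56+68+76+81 = 342.
SPT (increasing processing time): T1 T6 T4 T7 T2 T3 T5.
T1: waits 0, runs 0→2
T6: waits 2, runs 2→7
T4: waits 7, runs 7→15
T7: waits 15, runs 15→27
T2: waits 27, runs 27→43
T3: waits 43, runs 43→62
T5: waits 62, runs 62→83
Sum = 0+2+7+15+27+43+62 = 156.
Difference = 342 − 156 = 186.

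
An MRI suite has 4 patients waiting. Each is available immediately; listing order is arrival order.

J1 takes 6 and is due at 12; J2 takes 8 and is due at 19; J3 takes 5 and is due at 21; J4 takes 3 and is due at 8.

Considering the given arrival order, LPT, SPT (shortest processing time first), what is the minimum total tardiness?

5

FIFO (arrival order): J1 J2 J3 J4.
J1: 0→6, due 12, tardiness 0
J2: 6→14, due 19, tardiness 0
J3: 14→19, due 21, tardiness 0
J4: 19→22, due 8, tardiness 14
Sum = 0+0+0+14 = 14.
LPT (decreasing processing time): J2 J1 J3 J4.
J2: 0→8, due 19, tardiness 0
J1: 8→14, due 12, tardiness 2
J3: 14→19, due 21, tardiness 0
J4: 19→22, due 8, tardiness 14
Sum = 0+2+0+14 = 16.
SPT (increasing processing time): J4 J3 J1 J2.
J4: 0→3, due 8, tardiness 0
J3: 3→8, due 21, tardiness 0
J1: 8→14, due 12, tardiness 2
J2: 14→22, due 19, tardiness 3
Sum = 0+0+2+3 = 5.
FIFO 14, LPT 16, SPT 5 → minimum 5.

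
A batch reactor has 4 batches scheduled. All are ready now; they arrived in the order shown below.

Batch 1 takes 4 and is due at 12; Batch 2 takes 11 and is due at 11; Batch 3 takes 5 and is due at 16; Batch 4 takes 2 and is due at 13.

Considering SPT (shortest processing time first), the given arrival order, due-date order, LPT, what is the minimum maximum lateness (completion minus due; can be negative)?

SPT (increasing processing time): Batch 4 Batch 1 Batch 3 Batch 2.
Batch 4: 0→2, due 13, lateness -11
Batch 1: 2→6, due 12, lateness -6
Batch 3: 6→11, due 16, lateness -5
Batch 2: 11→22, due 11, lateness 11
Maximum = 11.
FIFO (arrival order): Batch 1 Batch 2 Batch 3 Batch 4.
Batch 1: 0→4, due 12, lateness -8
Batch 2: 4→15, due 11, lateness 4
Batch 3: 15→20, due 16, lateness 4
Batch 4: 20→22, due 13, lateness 9
Maximum = 9.
EDD (increasing due date): Batch 2 Batch 1 Batch 4 Batch 3.
Batch 2: 0→11, due 11, lateness 0
Batch 1: 11→15, due 12, lateness 3
Batch 4: 15→17, due 13, lateness 4
Batch 3: 17→22, due 16, lateness 6
Maximum = 6.
LPT (decreasing processing time): Batch 2 Batch 3 Batch 1 Batch 4.
Batch 2: 0→11, due 11, lateness 0
Batch 3: 11→16, due 16, lateness 0
Batch 1: 16→20, due 12, lateness 8
Batch 4: 20→22, due 13, lateness 9
Maximum = 9.
SPT 11, FIFO 9, EDD 6, LPT 9 → minimum 6.

6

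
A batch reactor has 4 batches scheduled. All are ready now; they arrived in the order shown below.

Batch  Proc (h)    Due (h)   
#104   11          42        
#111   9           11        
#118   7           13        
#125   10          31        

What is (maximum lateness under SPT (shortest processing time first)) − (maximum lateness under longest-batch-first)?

-19

SPT (increasing processing time): #118 #111 #125 #104.
#118: 0→7, due 13, lateness -6
#111: 7→16, due 11, lateness 5
#125: 16→26, due 31, lateness -5
#104: 26→37, due 42, lateness -5
Maximum = 5.
LPT (decreasing processing time): #104 #125 #111 #118.
#104: 0→11, due 42, lateness -31
#125: 11→21, due 31, lateness -10
#111: 21→30, due 11, lateness 19
#118: 30→37, due 13, lateness 24
Maximum = 24.
Difference = 5 − 24 = -19.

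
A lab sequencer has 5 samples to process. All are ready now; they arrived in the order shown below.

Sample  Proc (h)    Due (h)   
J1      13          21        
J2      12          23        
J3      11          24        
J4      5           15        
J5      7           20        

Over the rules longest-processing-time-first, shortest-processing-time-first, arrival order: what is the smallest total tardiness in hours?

39

LPT (decreasing processing time): J1 J2 J3 J5 J4.
J1: 0→13, due 21, tardiness 0
J2: 13→25, due 23, tardiness 2
J3: 25→36, due 24, tardiness 12
J5: 36→43, due 20, tardiness 23
J4: 43→48, due 15, tardiness 33
Sum = 0+2+12+23+33 = 70.
SPT (increasing processing time): J4 J5 J3 J2 J1.
J4: 0→5, due 15, tardiness 0
J5: 5→12, due 20, tardiness 0
J3: 12→23, due 24, tardiness 0
J2: 23→35, due 23, tardiness 12
J1: 35→48, due 21, tardiness 27
Sum = 0+0+0+12+27 = 39.
FIFO (arrival order): J1 J2 J3 J4 J5.
J1: 0→13, due 21, tardiness 0
J2: 13→25, due 23, tardiness 2
J3: 25→36, due 24, tardiness 12
J4: 36→41, due 15, tardiness 26
J5: 41→48, due 20, tardiness 28
Sum = 0+2+12+26+28 = 68.
LPT 70, SPT 39, FIFO 68 → minimum 39.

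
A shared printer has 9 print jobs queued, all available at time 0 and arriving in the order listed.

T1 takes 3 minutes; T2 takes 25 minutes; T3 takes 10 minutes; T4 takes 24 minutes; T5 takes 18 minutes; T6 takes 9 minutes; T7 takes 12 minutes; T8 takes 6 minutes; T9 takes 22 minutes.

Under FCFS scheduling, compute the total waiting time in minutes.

508

FIFO (arrival order): T1 T2 T3 T4 T5 T6 T7 T8 T9.
T1: waits 0, runs 0→3
T2: waits 3, runs 3→28
T3: waits 28, runs 28→38
T4: waits 38, runs 38→62
T5: waits 62, runs 62→80
T6: waits 80, runs 80→89
T7: waits 89, runs 89→101
T8: waits 101, runs 101→107
T9: waits 107, runs 107→129
Sum = 0+3+28+38+62+80+89+101+107 = 508.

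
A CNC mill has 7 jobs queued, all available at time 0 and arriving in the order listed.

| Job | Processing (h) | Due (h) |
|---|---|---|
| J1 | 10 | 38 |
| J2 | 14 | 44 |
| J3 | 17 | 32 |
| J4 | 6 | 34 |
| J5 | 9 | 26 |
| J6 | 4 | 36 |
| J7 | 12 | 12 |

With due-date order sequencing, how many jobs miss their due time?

5

EDD (increasing due date): J7 J5 J3 J4 J6 J1 J2.
J7: 0→12, due 12, tardiness 0
J5: 12→21, due 26, tardiness 0
J3: 21→38, due 32, tardiness 6
J4: 38→44, due 34, tardiness 10
J6: 44→48, due 36, tardiness 12
J1: 48→58, due 38, tardiness 20
J2: 58→72, due 44, tardiness 28
Late jobs: 5.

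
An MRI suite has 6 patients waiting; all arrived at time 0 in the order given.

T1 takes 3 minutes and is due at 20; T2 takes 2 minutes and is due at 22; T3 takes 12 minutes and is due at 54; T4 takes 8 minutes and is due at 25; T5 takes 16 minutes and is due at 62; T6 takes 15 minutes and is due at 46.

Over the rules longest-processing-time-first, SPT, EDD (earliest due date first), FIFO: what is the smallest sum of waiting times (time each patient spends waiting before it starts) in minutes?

LPT (decreasing processing time): T5 T6 T3 T4 T1 T2.
T5: waits 0, runs 0→16
T6: waits 16, runs 16→31
T3: waits 31, runs 31→43
T4: waits 43, runs 43→51
T1: waits 51, runs 51→54
T2: waits 54, runs 54→56
Sum = 0+16+31+43+51+54 = 195.
SPT (increasing processing time): T2 T1 T4 T3 T6 T5.
T2: waits 0, runs 0→2
T1: waits 2, runs 2→5
T4: waits 5, runs 5→13
T3: waits 13, runs 13→25
T6: waits 25, runs 25→40
T5: waits 40, runs 40→56
Sum = 0+2+5+13+25+40 = 85.
EDD (increasing due date): T1 T2 T4 T6 T3 T5.
T1: waits 0, runs 0→3
T2: waits 3, runs 3→5
T4: waits 5, runs 5→13
T6: waits 13, runs 13→28
T3: waits 28, runs 28→40
T5: waits 40, runs 40→56
Sum = 0+3+5+13+28+40 = 89.
FIFO (arrival order): T1 T2 T3 T4 T5 T6.
T1: waits 0, runs 0→3
T2: waits 3, runs 3→5
T3: waits 5, runs 5→17
T4: waits 17, runs 17→25
T5: waits 25, runs 25→41
T6: waits 41, runs 41→56
Sum = 0+3+5+17+25+41 = 91.
LPT 195, SPT 85, EDD 89, FIFO 91 → minimum 85.

85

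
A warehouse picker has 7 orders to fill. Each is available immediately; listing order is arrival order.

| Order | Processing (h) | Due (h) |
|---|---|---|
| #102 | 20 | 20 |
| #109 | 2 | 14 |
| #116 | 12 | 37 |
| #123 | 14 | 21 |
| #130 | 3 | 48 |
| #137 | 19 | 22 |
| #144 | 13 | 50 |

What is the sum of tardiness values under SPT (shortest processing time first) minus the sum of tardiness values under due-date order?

SPT (increasing processing time): #109 #130 #116 #144 #123 #137 #102.
#109: 0→2, due 14, tardiness 0
#130: 2→5, due 48, tardiness 0
#116: 5→17, due 37, tardiness 0
#144: 17→30, due 50, tardiness 0
#123: 30→44, due 21, tardiness 23
#137: 44→63, due 22, tardiness 41
#102: 63→83, due 20, tardiness 63
Sum = 0+0+0+0+23+41+63 = 127.
EDD (increasing due date): #109 #102 #123 #137 #116 #130 #144.
#109: 0→2, due 14, tardiness 0
#102: 2→22, due 20, tardiness 2
#123: 22→36, due 21, tardiness 15
#137: 36→55, due 22, tardiness 33
#116: 55→67, due 37, tardiness 30
#130: 67→70, due 48, tardiness 22
#144: 70→83, due 50, tardiness 33
Sum = 0+2+15+33+30+22+33 = 135.
Difference = 127 − 135 = -8.

-8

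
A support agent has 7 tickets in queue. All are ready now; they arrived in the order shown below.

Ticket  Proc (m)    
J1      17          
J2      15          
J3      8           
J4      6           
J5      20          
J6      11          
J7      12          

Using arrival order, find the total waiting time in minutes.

FIFO (arrival order): J1 J2 J3 J4 J5 J6 J7.
J1: waits 0, runs 0→17
J2: waits 17, runs 17→32
J3: waits 32, runs 32→40
J4: waits 40, runs 40→46
J5: waits 46, runs 46→66
J6: waits 66, runs 66→77
J7: waits 77, runs 77→89
Sum = 0+17+32+40+46+66+77 = 278.

278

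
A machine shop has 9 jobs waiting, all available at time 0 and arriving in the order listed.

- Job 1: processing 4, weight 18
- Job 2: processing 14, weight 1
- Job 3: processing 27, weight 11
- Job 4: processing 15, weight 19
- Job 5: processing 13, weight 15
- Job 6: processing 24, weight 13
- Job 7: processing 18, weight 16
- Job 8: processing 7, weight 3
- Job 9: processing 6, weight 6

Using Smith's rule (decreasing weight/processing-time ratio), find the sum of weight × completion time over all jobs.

WSPT (decreasing weight/processing-time ratio): Job 1 Job 4 Job 5 Job 9 Job 7 Job 6 Job 8 Job 3 Job 2.
Job 1: finishes 4, weight 18, w·C = 72
Job 4: finishes 19, weight 19, w·C = 361
Job 5: finishes 32, weight 15, w·C = 480
Job 9: finishes 38, weight 6, w·C = 228
Job 7: finishes 56, weight 16, w·C = 896
Job 6: finishes 80, weight 13, w·C = 1040
Job 8: finishes 87, weight 3, w·C = 261
Job 3: finishes 114, weight 11, w·C = 1254
Job 2: finishes 128, weight 1, w·C = 128
Sum = 72+361+480+228+896+1040+261+1254+128 = 4720.

4720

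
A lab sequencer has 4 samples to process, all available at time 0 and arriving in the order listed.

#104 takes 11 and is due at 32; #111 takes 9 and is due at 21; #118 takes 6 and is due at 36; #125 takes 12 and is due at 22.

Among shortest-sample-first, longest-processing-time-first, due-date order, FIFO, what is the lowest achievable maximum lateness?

SPT (increasing processing time): #118 #111 #104 #125.
#118: 0→6, due 36, lateness -30
#111: 6→15, due 21, lateness -6
#104: 15→26, due 32, lateness -6
#125: 26→38, due 22, lateness 16
Maximum = 16.
LPT (decreasing processing time): #125 #104 #111 #118.
#125: 0→12, due 22, lateness -10
#104: 12→23, due 32, lateness -9
#111: 23→32, due 21, lateness 11
#118: 32→38, due 36, lateness 2
Maximum = 11.
EDD (increasing due date): #111 #125 #104 #118.
#111: 0→9, due 21, lateness -12
#125: 9→21, due 22, lateness -1
#104: 21→32, due 32, lateness 0
#118: 32→38, due 36, lateness 2
Maximum = 2.
FIFO (arrival order): #104 #111 #118 #125.
#104: 0→11, due 32, lateness -21
#111: 11→20, due 21, lateness -1
#118: 20→26, due 36, lateness -10
#125: 26→38, due 22, lateness 16
Maximum = 16.
SPT 16, LPT 11, EDD 2, FIFO 16 → minimum 2.

2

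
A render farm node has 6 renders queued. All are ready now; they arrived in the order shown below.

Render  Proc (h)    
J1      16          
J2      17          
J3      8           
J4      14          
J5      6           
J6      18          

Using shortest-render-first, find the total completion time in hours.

SPT (increasing processing time): J5 J3 J4 J1 J2 J6.
J5: 0→6
J3: 6→14
J4: 14→28
J1: 28→44
J2: 44→61
J6: 61→79
Sum = 6+14+28+44+61+79 = 232.

232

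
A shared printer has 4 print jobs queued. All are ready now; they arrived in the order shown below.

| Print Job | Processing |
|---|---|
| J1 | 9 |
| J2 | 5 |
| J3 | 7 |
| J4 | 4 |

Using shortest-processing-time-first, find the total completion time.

54

SPT (increasing processing time): J4 J2 J3 J1.
J4: 0→4
J2: 4→9
J3: 9→16
J1: 16→25
Sum = 4+9+16+25 = 54.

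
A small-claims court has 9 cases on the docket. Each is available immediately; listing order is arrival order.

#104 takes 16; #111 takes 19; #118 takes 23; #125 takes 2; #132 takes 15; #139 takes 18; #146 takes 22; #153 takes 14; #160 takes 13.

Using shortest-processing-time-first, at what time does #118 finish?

142

SPT (increasing processing time): #125 #160 #153 #132 #104 #139 #111 #146 #118.
#125: 0→2
#160: 2→15
#153: 15→29
#132: 29→44
#104: 44→60
#139: 60→78
#111: 78→97
#146: 97→119
#118: 119→142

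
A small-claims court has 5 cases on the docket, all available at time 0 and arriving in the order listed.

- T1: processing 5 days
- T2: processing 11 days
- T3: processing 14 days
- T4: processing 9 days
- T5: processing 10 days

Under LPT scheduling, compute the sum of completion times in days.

167

LPT (decreasing processing time): T3 T2 T5 T4 T1.
T3: 0→14
T2: 14→25
T5: 25→35
T4: 35→44
T1: 44→49
Sum = 14+25+35+44+49 = 167.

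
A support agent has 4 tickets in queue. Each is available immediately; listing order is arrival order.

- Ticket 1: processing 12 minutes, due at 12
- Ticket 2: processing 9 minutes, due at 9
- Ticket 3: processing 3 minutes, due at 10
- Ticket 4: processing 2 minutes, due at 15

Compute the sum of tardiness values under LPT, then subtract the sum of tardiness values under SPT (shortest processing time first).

18

LPT (decreasing processing time): Ticket 1 Ticket 2 Ticket 3 Ticket 4.
Ticket 1: 0→12, due 12, tardiness 0
Ticket 2: 12→21, due 9, tardiness 12
Ticket 3: 21→24, due 10, tardiness 14
Ticket 4: 24→26, due 15, tardiness 11
Sum = 0+12+14+11 = 37.
SPT (increasing processing time): Ticket 4 Ticket 3 Ticket 2 Ticket 1.
Ticket 4: 0→2, due 15, tardiness 0
Ticket 3: 2→5, due 10, tardiness 0
Ticket 2: 5→14, due 9, tardiness 5
Ticket 1: 14→26, due 12, tardiness 14
Sum = 0+0+5+14 = 19.
Difference = 37 − 19 = 18.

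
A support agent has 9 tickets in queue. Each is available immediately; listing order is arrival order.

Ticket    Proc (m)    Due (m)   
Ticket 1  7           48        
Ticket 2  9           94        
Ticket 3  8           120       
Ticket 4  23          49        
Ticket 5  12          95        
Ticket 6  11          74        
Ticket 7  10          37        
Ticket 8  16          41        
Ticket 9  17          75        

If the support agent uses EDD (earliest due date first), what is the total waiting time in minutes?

474

EDD (increasing due date): Ticket 7 Ticket 8 Ticket 1 Ticket 4 Ticket 6 Ticket 9 Ticket 2 Ticket 5 Ticket 3.
Ticket 7: waits 0, runs 0→10
Ticket 8: waits 10, runs 10→26
Ticket 1: waits 26, runs 26→33
Ticket 4: waits 33, runs 33→56
Ticket 6: waits 56, runs 56→67
Ticket 9: waits 67, runs 67→84
Ticket 2: waits 84, runs 84→93
Ticket 5: waits 93, runs 93→105
Ticket 3: waits 105, runs 105→113
Sum = 0+10+26+33+56+67+84+93+105 = 474.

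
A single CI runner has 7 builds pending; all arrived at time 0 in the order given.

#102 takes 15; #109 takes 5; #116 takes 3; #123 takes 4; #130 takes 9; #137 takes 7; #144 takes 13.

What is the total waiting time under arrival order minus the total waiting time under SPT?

54

FIFO (arrival order): #102 #109 #116 #123 #130 #137 #144.
#102: waits 0, runs 0→15
#109: waits 15, runs 15→20
#116: waits 20, runs 20→23
#123: waits 23, runs 23→27
#130: waits 27, runs 27→36
#137: waits 36, runs 36→43
#144: waits 43, runs 43→56
Sum = 0+15+20+23+27+36+43 = 164.
SPT (increasing processing time): #116 #123 #109 #137 #130 #144 #102.
#116: waits 0, runs 0→3
#123: waits 3, runs 3→7
#109: waits 7, runs 7→12
#137: waits 12, runs 12→19
#130: waits 19, runs 19→28
#144: waits 28, runs 28→41
#102: waits 41, runs 41→56
Sum = 0+3+7+12+19+28+41 = 110.
Difference = 164 − 110 = 54.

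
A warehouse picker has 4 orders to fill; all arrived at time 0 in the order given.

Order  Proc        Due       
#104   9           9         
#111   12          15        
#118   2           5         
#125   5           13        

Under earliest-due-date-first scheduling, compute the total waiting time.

29

EDD (increasing due date): #118 #104 #125 #111.
#118: waits 0, runs 0→2
#104: waits 2, runs 2→11
#125: waits 11, runs 11→16
#111: waits 16, runs 16→28
Sum = 0+2+11+16 = 29.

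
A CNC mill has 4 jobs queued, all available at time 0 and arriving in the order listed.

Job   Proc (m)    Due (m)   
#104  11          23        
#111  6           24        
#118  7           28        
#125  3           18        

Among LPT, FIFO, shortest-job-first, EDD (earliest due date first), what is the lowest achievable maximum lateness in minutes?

LPT (decreasing processing time): #104 #118 #111 #125.
#104: 0→11, due 23, lateness -12
#118: 11→18, due 28, lateness -10
#111: 18→24, due 24, lateness 0
#125: 24→27, due 18, lateness 9
Maximum = 9.
FIFO (arrival order): #104 #111 #118 #125.
#104: 0→11, due 23, lateness -12
#111: 11→17, due 24, lateness -7
#118: 17→24, due 28, lateness -4
#125: 24→27, due 18, lateness 9
Maximum = 9.
SPT (increasing processing time): #125 #111 #118 #104.
#125: 0→3, due 18, lateness -15
#111: 3→9, due 24, lateness -15
#118: 9→16, due 28, lateness -12
#104: 16→27, due 23, lateness 4
Maximum = 4.
EDD (increasing due date): #125 #104 #111 #118.
#125: 0→3, due 18, lateness -15
#104: 3→14, due 23, lateness -9
#111: 14→20, due 24, lateness -4
#118: 20→27, due 28, lateness -1
Maximum = -1.
LPT 9, FIFO 9, SPT 4, EDD -1 → minimum -1.

-1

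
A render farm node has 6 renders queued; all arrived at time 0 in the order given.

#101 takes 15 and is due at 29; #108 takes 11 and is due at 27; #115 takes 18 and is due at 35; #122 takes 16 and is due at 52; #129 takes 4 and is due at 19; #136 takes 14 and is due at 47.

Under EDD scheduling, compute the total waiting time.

EDD (increasing due date): #129 #108 #101 #115 #136 #122.
#129: waits 0, runs 0→4
#108: waits 4, runs 4→15
#101: waits 15, runs 15→30
#115: waits 30, runs 30→48
#136: waits 48, runs 48→62
#122: waits 62, runs 62→78
Sum = 0+4+15+30+48+62 = 159.

159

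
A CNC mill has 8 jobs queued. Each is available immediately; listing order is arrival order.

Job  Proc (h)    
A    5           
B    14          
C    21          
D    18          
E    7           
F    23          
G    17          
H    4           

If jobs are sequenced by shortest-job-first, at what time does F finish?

SPT (increasing processing time): H A E B G D C F.
H: 0→4
A: 4→9
E: 9→16
B: 16→30
G: 30→47
D: 47→65
C: 65→86
F: 86→109

109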